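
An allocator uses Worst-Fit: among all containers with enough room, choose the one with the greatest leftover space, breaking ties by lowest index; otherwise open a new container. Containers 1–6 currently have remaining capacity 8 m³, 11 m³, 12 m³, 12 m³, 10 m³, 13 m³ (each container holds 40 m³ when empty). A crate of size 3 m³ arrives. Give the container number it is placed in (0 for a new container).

Containers with room: container 1 (8 m³), container 2 (11 m³), container 3 (12 m³), container 4 (12 m³), container 5 (10 m³), container 6 (13 m³).
Most room is container 6 with 13 m³ free.

6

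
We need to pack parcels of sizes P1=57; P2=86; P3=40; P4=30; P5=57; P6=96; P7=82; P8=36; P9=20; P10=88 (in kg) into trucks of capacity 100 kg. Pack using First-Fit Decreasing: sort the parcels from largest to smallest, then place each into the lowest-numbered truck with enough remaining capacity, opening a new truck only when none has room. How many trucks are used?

7 trucks

Sorted descending: 96, 88, 86, 82, 57, 57, 40, 36, 30, 20.
96 kg → truck 1 (remaining 4 kg)
88 kg → truck 2 (remaining 12 kg)
86 kg → truck 3 (remaining 14 kg)
82 kg → truck 4 (remaining 18 kg)
57 kg → truck 5 (remaining 43 kg)
57 kg → truck 6 (remaining 43 kg)
40 kg → truck 5 (remaining 3 kg)
36 kg → truck 6 (remaining 7 kg)
30 kg → truck 7 (remaining 70 kg)
20 kg → truck 7 (remaining 50 kg)
Final trucks: [96] [88] [86] [82] [57,40] [57,36] [30,20].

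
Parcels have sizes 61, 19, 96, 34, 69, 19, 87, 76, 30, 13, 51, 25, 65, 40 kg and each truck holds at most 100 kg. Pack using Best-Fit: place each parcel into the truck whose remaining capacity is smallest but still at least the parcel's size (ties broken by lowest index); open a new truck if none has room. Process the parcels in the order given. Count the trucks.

8 trucks

truck 1: place 61 kg, 39 kg left
truck 1: place 19 kg, 20 kg left
truck 2: place 96 kg, 4 kg left
truck 3: place 34 kg, 66 kg left
truck 4: place 69 kg, 31 kg left
truck 1: place 19 kg, 1 kg left
truck 5: place 87 kg, 13 kg left
truck 6: place 76 kg, 24 kg left
truck 4: place 30 kg, 1 kg left
truck 5: place 13 kg, 0 kg left
truck 3: place 51 kg, 15 kg left
truck 7: place 25 kg, 75 kg left
truck 7: place 65 kg, 10 kg left
truck 8: place 40 kg, 60 kg left
Final trucks: [61,19,19] [96] [34,51] [69,30] [87,13] [76] [25,65] [40].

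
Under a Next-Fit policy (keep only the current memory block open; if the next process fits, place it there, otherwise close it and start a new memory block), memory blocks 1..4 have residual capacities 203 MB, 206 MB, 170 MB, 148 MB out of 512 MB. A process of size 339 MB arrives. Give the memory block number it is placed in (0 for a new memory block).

Next-Fit only looks at memory block 4, which has 148 MB free.
339 MB does not fit, so a new memory block is opened.

0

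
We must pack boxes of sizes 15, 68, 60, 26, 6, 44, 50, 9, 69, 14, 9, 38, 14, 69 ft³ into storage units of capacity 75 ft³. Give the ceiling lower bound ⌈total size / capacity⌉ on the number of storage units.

7 storage units

Total size = 15 + 68 + 60 + 26 + 6 + 44 + 50 + 9 + 69 + 14 + 9 + 38 + 14 + 69 = 491 ft³.
⌈491 / 75⌉ = 7.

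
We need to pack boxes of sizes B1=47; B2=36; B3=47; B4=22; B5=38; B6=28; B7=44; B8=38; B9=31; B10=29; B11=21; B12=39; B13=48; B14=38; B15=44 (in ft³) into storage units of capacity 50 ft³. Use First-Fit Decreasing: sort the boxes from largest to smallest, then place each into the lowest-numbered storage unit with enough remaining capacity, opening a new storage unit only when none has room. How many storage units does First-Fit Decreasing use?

13 storage units

Sorted descending: 48, 47, 47, 44, 44, 39, 38, 38, 38, 36, 31, 29, 28, 22, 21.
storage unit 1: place 48 ft³, 2 ft³ left
storage unit 2: place 47 ft³, 3 ft³ left
storage unit 3: place 47 ft³, 3 ft³ left
storage unit 4: place 44 ft³, 6 ft³ left
storage unit 5: place 44 ft³, 6 ft³ left
storage unit 6: place 39 ft³, 11 ft³ left
storage unit 7: place 38 ft³, 12 ft³ left
storage unit 8: place 38 ft³, 12 ft³ left
storage unit 9: place 38 ft³, 12 ft³ left
storage unit 10: place 36 ft³, 14 ft³ left
storage unit 11: place 31 ft³, 19 ft³ left
storage unit 12: place 29 ft³, 21 ft³ left
storage unit 13: place 28 ft³, 22 ft³ left
storage unit 13: place 22 ft³, 0 ft³ left
storage unit 12: place 21 ft³, 0 ft³ left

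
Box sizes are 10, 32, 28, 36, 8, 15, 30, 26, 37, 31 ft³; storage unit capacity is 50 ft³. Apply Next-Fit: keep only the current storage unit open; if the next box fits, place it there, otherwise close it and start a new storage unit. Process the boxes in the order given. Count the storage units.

10 ft³ → storage unit 1 (remaining 40 ft³)
32 ft³ → storage unit 1 (remaining 8 ft³)
28 ft³ → storage unit 2 (remaining 22 ft³)
36 ft³ → storage unit 3 (remaining 14 ft³)
8 ft³ → storage unit 3 (remaining 6 ft³)
15 ft³ → storage unit 4 (remaining 35 ft³)
30 ft³ → storage unit 4 (remaining 5 ft³)
26 ft³ → storage unit 5 (remaining 24 ft³)
37 ft³ → storage unit 6 (remaining 13 ft³)
31 ft³ → storage unit 7 (remaining 19 ft³)

7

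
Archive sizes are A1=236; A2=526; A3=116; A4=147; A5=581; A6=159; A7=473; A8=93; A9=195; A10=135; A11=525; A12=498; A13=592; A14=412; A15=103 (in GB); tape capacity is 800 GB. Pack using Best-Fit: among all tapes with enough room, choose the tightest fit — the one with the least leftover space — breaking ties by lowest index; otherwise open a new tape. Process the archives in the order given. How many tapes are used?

8 tapes

A1 (236 GB) → tape 1 (remaining 564 GB)
A2 (526 GB) → tape 1 (remaining 38 GB)
A3 (116 GB) → tape 2 (remaining 684 GB)
A4 (147 GB) → tape 2 (remaining 537 GB)
A5 (581 GB) → tape 3 (remaining 219 GB)
A6 (159 GB) → tape 3 (remaining 60 GB)
A7 (473 GB) → tape 2 (remaining 64 GB)
A8 (93 GB) → tape 4 (remaining 707 GB)
A9 (195 GB) → tape 4 (remaining 512 GB)
A10 (135 GB) → tape 4 (remaining 377 GB)
A11 (525 GB) → tape 5 (remaining 275 GB)
A12 (498 GB) → tape 6 (remaining 302 GB)
A13 (592 GB) → tape 7 (remaining 208 GB)
A14 (412 GB) → tape 8 (remaining 388 GB)
A15 (103 GB) → tape 7 (remaining 105 GB)
Final tapes: [236,526] [116,147,473] [581,159] [93,195,135] [525] [498] [592,103] [412].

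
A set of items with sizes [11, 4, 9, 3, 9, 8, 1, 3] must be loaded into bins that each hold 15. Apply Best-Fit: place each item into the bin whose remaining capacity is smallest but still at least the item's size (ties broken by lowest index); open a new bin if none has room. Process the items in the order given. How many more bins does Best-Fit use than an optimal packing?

0

Best-Fit: [11,4] [9,3,1] [9,3] [8] → 4 bins.
Total size 48; any packing needs at least ⌈48/15⌉ = 4 bins.
So 4 is already optimal.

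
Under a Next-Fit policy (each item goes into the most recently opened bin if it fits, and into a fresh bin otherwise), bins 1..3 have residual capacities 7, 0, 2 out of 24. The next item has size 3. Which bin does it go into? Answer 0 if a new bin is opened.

Next-Fit only looks at bin 3, which has 2 free.
3 does not fit, so a new bin is opened.

0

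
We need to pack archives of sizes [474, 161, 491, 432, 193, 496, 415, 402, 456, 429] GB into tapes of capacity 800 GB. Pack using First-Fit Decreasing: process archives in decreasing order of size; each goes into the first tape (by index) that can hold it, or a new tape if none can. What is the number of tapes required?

Sorted descending: 496, 491, 474, 456, 432, 429, 415, 402, 193, 161.
496 GB → tape 1 (remaining 304 GB)
491 GB → tape 2 (remaining 309 GB)
474 GB → tape 3 (remaining 326 GB)
456 GB → tape 4 (remaining 344 GB)
432 GB → tape 5 (remaining 368 GB)
429 GB → tape 6 (remaining 371 GB)
415 GB → tape 7 (remaining 385 GB)
402 GB → tape 8 (remaining 398 GB)
193 GB → tape 1 (remaining 111 GB)
161 GB → tape 2 (remaining 148 GB)

8 tapes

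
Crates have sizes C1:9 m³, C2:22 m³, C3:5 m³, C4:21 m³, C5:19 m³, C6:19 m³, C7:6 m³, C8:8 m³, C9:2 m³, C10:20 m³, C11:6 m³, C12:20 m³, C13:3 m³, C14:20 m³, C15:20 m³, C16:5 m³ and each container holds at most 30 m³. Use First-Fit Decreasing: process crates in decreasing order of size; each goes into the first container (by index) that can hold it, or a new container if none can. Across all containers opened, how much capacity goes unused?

Sorted descending: 22, 21, 20, 20, 20, 20, 19, 19, 9, 8, 6, 6, 5, 5, 3, 2.
container 1: place 22 m³, 8 m³ left
container 2: place 21 m³, 9 m³ left
container 3: place 20 m³, 10 m³ left
container 4: place 20 m³, 10 m³ left
container 5: place 20 m³, 10 m³ left
container 6: place 20 m³, 10 m³ left
container 7: place 19 m³, 11 m³ left
container 8: place 19 m³, 11 m³ left
container 2: place 9 m³, 0 m³ left
container 1: place 8 m³, 0 m³ left
container 3: place 6 m³, 4 m³ left
container 4: place 6 m³, 4 m³ left
container 5: place 5 m³, 5 m³ left
container 5: place 5 m³, 0 m³ left
container 3: place 3 m³, 1 m³ left
container 4: place 2 m³, 2 m³ left
8 containers × 30 m³ = 240 m³; used 205 m³; unused 35 m³.

35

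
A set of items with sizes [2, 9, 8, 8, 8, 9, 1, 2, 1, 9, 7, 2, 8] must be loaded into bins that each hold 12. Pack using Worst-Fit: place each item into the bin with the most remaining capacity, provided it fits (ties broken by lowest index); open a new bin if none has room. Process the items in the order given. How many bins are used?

2 → bin 1 (remaining 10)
9 → bin 1 (remaining 1)
8 → bin 2 (remaining 4)
8 → bin 3 (remaining 4)
8 → bin 4 (remaining 4)
9 → bin 5 (remaining 3)
1 → bin 2 (remaining 3)
2 → bin 3 (remaining 2)
1 → bin 4 (remaining 3)
9 → bin 6 (remaining 3)
7 → bin 7 (remaining 5)
2 → bin 7 (remaining 3)
8 → bin 8 (remaining 4)

8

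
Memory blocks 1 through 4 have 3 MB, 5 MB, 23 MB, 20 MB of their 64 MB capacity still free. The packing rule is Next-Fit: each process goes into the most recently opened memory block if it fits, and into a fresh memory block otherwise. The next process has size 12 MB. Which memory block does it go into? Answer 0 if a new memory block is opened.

Next-Fit only looks at memory block 4, which has 20 MB free.
12 MB fits there.

4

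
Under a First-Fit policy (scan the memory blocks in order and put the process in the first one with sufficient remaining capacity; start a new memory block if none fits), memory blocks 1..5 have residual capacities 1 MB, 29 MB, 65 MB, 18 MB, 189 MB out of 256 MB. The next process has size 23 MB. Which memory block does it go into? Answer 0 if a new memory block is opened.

2

Memory blocks with room: memory block 2 (29 MB), memory block 3 (65 MB), memory block 5 (189 MB).
The first with room is memory block 2.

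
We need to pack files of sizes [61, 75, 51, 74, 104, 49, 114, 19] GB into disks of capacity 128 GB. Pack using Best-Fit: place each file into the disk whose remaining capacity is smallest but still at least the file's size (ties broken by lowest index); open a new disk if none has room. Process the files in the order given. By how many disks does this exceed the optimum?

0

Best-Fit: [61] [75,51] [74,49] [104,19] [114] → 5 disks.
Total size 547 GB; any packing needs at least ⌈547/128⌉ = 5 disks.
So 5 is already optimal.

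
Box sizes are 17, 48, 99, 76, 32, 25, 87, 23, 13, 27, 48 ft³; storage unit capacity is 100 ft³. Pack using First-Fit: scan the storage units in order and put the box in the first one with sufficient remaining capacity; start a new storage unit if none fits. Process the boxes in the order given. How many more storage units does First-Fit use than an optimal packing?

First-Fit: [17,48,32] [99] [76,23] [25,13,27] [87] [48] → 6 storage units.
Total size 495 ft³; any packing needs at least ⌈495/100⌉ = 5 storage units.
An optimal packing achieves that bound: [99] [87,13] [76,23] [48,32,17] [48,27,25] → 5 storage units.
Excess: 6 − 5 = 1.

1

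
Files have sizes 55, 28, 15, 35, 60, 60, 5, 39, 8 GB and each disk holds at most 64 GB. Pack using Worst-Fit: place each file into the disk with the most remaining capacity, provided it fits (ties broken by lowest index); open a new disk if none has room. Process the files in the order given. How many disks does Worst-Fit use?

disk 1: place 55 GB, 9 GB left
disk 2: place 28 GB, 36 GB left
disk 2: place 15 GB, 21 GB left
disk 3: place 35 GB, 29 GB left
disk 4: place 60 GB, 4 GB left
disk 5: place 60 GB, 4 GB left
disk 3: place 5 GB, 24 GB left
disk 6: place 39 GB, 25 GB left
disk 6: place 8 GB, 17 GB left

6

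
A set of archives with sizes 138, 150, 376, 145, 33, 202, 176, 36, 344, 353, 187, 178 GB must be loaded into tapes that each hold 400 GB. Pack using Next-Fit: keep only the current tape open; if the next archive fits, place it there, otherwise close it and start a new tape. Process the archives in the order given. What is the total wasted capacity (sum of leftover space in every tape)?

tape 1: place 138 GB, 262 GB left
tape 1: place 150 GB, 112 GB left
tape 2: place 376 GB, 24 GB left
tape 3: place 145 GB, 255 GB left
tape 3: place 33 GB, 222 GB left
tape 3: place 202 GB, 20 GB left
tape 4: place 176 GB, 224 GB left
tape 4: place 36 GB, 188 GB left
tape 5: place 344 GB, 56 GB left
tape 6: place 353 GB, 47 GB left
tape 7: place 187 GB, 213 GB left
tape 7: place 178 GB, 35 GB left
7 tapes × 400 GB = 2800 GB; used 2318 GB; unused 482 GB.

482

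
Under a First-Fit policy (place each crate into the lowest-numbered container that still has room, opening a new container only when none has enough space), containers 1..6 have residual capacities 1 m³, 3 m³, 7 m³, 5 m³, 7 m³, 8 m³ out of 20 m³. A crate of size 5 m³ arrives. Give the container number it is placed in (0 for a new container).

3

Containers with room: container 3 (7 m³), container 4 (5 m³), container 5 (7 m³), container 6 (8 m³).
The first with room is container 3.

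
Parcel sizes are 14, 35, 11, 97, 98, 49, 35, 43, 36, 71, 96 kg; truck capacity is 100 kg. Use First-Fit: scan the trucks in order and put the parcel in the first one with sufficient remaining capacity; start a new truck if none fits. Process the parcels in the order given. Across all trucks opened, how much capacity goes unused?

14 kg → truck 1 (remaining 86 kg)
35 kg → truck 1 (remaining 51 kg)
11 kg → truck 1 (remaining 40 kg)
97 kg → truck 2 (remaining 3 kg)
98 kg → truck 3 (remaining 2 kg)
49 kg → truck 4 (remaining 51 kg)
35 kg → truck 1 (remaining 5 kg)
43 kg → truck 4 (remaining 8 kg)
36 kg → truck 5 (remaining 64 kg)
71 kg → truck 6 (remaining 29 kg)
96 kg → truck 7 (remaining 4 kg)
7 trucks × 100 kg = 700 kg; used 585 kg; unused 115 kg.

115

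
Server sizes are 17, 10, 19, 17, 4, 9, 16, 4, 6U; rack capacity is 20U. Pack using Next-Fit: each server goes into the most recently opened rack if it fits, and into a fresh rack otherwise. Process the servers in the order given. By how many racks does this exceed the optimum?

1

Next-Fit: [17] [10] [19] [17] [4,9] [16,4] [6] → 7 racks.
Total size 102U; any packing needs at least ⌈102/20⌉ = 6 racks.
An optimal packing achieves that bound: [19] [17] [17] [16,4] [10,9] [6,4] → 6 racks.
Excess: 7 − 6 = 1.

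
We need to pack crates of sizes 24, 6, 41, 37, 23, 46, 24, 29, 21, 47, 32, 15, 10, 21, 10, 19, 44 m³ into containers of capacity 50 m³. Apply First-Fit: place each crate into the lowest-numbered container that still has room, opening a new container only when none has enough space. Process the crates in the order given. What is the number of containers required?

container 1: place 24 m³, 26 m³ left
container 1: place 6 m³, 20 m³ left
container 2: place 41 m³, 9 m³ left
container 3: place 37 m³, 13 m³ left
container 4: place 23 m³, 27 m³ left
container 5: place 46 m³, 4 m³ left
container 4: place 24 m³, 3 m³ left
container 6: place 29 m³, 21 m³ left
container 6: place 21 m³, 0 m³ left
container 7: place 47 m³, 3 m³ left
container 8: place 32 m³, 18 m³ left
container 1: place 15 m³, 5 m³ left
container 3: place 10 m³, 3 m³ left
container 9: place 21 m³, 29 m³ left
container 8: place 10 m³, 8 m³ left
container 9: place 19 m³, 10 m³ left
container 10: place 44 m³, 6 m³ left
Final containers: [24,6,15] [41] [37,10] [23,24] [46] [29,21] [47] [32,10] [21,19] [44].

10 containers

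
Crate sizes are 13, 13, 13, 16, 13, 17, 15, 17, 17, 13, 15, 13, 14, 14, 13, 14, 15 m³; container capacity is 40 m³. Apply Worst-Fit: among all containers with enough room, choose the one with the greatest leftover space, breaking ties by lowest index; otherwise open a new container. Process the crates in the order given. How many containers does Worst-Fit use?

container 1: place 13 m³, 27 m³ left
container 1: place 13 m³, 14 m³ left
container 1: place 13 m³, 1 m³ left
container 2: place 16 m³, 24 m³ left
container 2: place 13 m³, 11 m³ left
container 3: place 17 m³, 23 m³ left
container 3: place 15 m³, 8 m³ left
container 4: place 17 m³, 23 m³ left
container 4: place 17 m³, 6 m³ left
container 5: place 13 m³, 27 m³ left
container 5: place 15 m³, 12 m³ left
container 6: place 13 m³, 27 m³ left
container 6: place 14 m³, 13 m³ left
container 7: place 14 m³, 26 m³ left
container 7: place 13 m³, 13 m³ left
container 8: place 14 m³, 26 m³ left
container 8: place 15 m³, 11 m³ left

8 containers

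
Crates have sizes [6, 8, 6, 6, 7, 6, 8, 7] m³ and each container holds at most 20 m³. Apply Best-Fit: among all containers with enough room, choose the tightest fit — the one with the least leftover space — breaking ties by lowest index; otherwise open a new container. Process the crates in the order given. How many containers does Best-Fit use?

6 m³ → container 1 (remaining 14 m³)
8 m³ → container 1 (remaining 6 m³)
6 m³ → container 1 (remaining 0 m³)
6 m³ → container 2 (remaining 14 m³)
7 m³ → container 2 (remaining 7 m³)
6 m³ → container 2 (remaining 1 m³)
8 m³ → container 3 (remaining 12 m³)
7 m³ → container 3 (remaining 5 m³)
Final containers: [6,8,6] [6,7,6] [8,7].

3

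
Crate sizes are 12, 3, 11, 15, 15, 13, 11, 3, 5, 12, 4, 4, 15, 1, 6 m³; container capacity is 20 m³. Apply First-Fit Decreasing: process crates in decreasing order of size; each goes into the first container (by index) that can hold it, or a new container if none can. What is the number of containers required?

8 containers

Sorted descending: 15, 15, 15, 13, 12, 12, 11, 11, 6, 5, 4, 4, 3, 3, 1.
15 m³ → container 1 (remaining 5 m³)
15 m³ → container 2 (remaining 5 m³)
15 m³ → container 3 (remaining 5 m³)
13 m³ → container 4 (remaining 7 m³)
12 m³ → container 5 (remaining 8 m³)
12 m³ → container 6 (remaining 8 m³)
11 m³ → container 7 (remaining 9 m³)
11 m³ → container 8 (remaining 9 m³)
6 m³ → container 4 (remaining 1 m³)
5 m³ → container 1 (remaining 0 m³)
4 m³ → container 2 (remaining 1 m³)
4 m³ → container 3 (remaining 1 m³)
3 m³ → container 5 (remaining 5 m³)
3 m³ → container 5 (remaining 2 m³)
1 m³ → container 2 (remaining 0 m³)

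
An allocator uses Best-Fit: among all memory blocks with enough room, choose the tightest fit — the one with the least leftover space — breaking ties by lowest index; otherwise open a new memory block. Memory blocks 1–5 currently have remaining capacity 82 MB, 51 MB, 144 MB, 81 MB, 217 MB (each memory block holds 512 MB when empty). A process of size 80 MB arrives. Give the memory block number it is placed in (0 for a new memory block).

4

Memory blocks with room: memory block 1 (82 MB), memory block 3 (144 MB), memory block 4 (81 MB), memory block 5 (217 MB).
Tightest fit is memory block 4 with 81 MB free.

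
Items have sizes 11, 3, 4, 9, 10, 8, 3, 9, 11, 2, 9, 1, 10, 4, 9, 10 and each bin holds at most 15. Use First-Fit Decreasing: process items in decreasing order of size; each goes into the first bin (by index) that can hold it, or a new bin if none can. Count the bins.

Sorted descending: 11, 11, 10, 10, 10, 9, 9, 9, 9, 8, 4, 4, 3, 3, 2, 1.
Put 11 in bin 1; 4 remain.
Put 11 in bin 2; 4 remain.
Put 10 in bin 3; 5 remain.
Put 10 in bin 4; 5 remain.
Put 10 in bin 5; 5 remain.
Put 9 in bin 6; 6 remain.
Put 9 in bin 7; 6 remain.
Put 9 in bin 8; 6 remain.
Put 9 in bin 9; 6 remain.
Put 8 in bin 10; 7 remain.
Put 4 in bin 1; 0 remain.
Put 4 in bin 2; 0 remain.
Put 3 in bin 3; 2 remain.
Put 3 in bin 4; 2 remain.
Put 2 in bin 3; 0 remain.
Put 1 in bin 4; 1 remain.
Final bins: [11,4] [11,4] [10,3,2] [10,3,1] [10] [9] [9] [9] [9] [8].

10 bins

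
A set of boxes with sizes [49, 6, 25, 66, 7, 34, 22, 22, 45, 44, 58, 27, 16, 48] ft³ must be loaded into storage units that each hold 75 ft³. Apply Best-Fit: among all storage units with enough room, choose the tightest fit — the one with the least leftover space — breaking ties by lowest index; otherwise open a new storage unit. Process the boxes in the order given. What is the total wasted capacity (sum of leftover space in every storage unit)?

131

49 ft³ → storage unit 1 (remaining 26 ft³)
6 ft³ → storage unit 1 (remaining 20 ft³)
25 ft³ → storage unit 2 (remaining 50 ft³)
66 ft³ → storage unit 3 (remaining 9 ft³)
7 ft³ → storage unit 3 (remaining 2 ft³)
34 ft³ → storage unit 2 (remaining 16 ft³)
22 ft³ → storage unit 4 (remaining 53 ft³)
22 ft³ → storage unit 4 (remaining 31 ft³)
45 ft³ → storage unit 5 (remaining 30 ft³)
44 ft³ → storage unit 6 (remaining 31 ft³)
58 ft³ → storage unit 7 (remaining 17 ft³)
27 ft³ → storage unit 5 (remaining 3 ft³)
16 ft³ → storage unit 2 (remaining 0 ft³)
48 ft³ → storage unit 8 (remaining 27 ft³)
8 storage units × 75 ft³ = 600 ft³; used 469 ft³; unused 131 ft³.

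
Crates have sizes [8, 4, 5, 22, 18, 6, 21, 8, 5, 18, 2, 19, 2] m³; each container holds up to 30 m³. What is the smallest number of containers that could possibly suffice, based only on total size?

Total size = 8 + 4 + 5 + 22 + 18 + 6 + 21 + 8 + 5 + 18 + 2 + 19 + 2 = 138 m³.
⌈138 / 30⌉ = 5.

5 containers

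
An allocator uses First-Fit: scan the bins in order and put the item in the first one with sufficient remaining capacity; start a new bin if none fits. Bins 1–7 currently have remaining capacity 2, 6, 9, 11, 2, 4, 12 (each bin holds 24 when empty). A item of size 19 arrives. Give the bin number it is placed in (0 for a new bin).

0

No bin has ≥ 19 free, so a new bin is opened.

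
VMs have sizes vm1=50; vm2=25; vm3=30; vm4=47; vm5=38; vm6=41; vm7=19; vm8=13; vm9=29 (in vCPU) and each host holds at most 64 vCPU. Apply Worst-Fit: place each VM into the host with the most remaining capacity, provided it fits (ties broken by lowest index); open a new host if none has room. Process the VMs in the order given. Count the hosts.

Put vm1 (50 vCPU) in host 1; 14 vCPU remain.
Put vm2 (25 vCPU) in host 2; 39 vCPU remain.
Put vm3 (30 vCPU) in host 2; 9 vCPU remain.
Put vm4 (47 vCPU) in host 3; 17 vCPU remain.
Put vm5 (38 vCPU) in host 4; 26 vCPU remain.
Put vm6 (41 vCPU) in host 5; 23 vCPU remain.
Put vm7 (19 vCPU) in host 4; 7 vCPU remain.
Put vm8 (13 vCPU) in host 5; 10 vCPU remain.
Put vm9 (29 vCPU) in host 6; 35 vCPU remain.

6 hosts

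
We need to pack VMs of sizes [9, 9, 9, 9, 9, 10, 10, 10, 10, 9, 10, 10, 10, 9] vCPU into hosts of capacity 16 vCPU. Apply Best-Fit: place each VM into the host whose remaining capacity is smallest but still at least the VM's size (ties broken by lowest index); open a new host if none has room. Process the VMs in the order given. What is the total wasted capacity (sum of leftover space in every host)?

91

9 vCPU → host 1 (remaining 7 vCPU)
9 vCPU → host 2 (remaining 7 vCPU)
9 vCPU → host 3 (remaining 7 vCPU)
9 vCPU → host 4 (remaining 7 vCPU)
9 vCPU → host 5 (remaining 7 vCPU)
10 vCPU → host 6 (remaining 6 vCPU)
10 vCPU → host 7 (remaining 6 vCPU)
10 vCPU → host 8 (remaining 6 vCPU)
10 vCPU → host 9 (remaining 6 vCPU)
9 vCPU → host 10 (remaining 7 vCPU)
10 vCPU → host 11 (remaining 6 vCPU)
10 vCPU → host 12 (remaining 6 vCPU)
10 vCPU → host 13 (remaining 6 vCPU)
9 vCPU → host 14 (remaining 7 vCPU)
14 hosts × 16 vCPU = 224 vCPU; used 133 vCPU; unused 91 vCPU.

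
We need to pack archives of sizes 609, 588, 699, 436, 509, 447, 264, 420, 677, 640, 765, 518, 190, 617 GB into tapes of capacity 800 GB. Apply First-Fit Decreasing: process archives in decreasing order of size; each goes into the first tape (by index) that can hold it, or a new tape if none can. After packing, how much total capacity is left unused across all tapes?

2221

Sorted descending: 765, 699, 677, 640, 617, 609, 588, 518, 509, 447, 436, 420, 264, 190.
765 GB → tape 1 (remaining 35 GB)
699 GB → tape 2 (remaining 101 GB)
677 GB → tape 3 (remaining 123 GB)
640 GB → tape 4 (remaining 160 GB)
617 GB → tape 5 (remaining 183 GB)
609 GB → tape 6 (remaining 191 GB)
588 GB → tape 7 (remaining 212 GB)
518 GB → tape 8 (remaining 282 GB)
509 GB → tape 9 (remaining 291 GB)
447 GB → tape 10 (remaining 353 GB)
436 GB → tape 11 (remaining 364 GB)
420 GB → tape 12 (remaining 380 GB)
264 GB → tape 8 (remaining 18 GB)
190 GB → tape 6 (remaining 1 GB)
12 tapes × 800 GB = 9600 GB; used 7379 GB; unused 2221 GB.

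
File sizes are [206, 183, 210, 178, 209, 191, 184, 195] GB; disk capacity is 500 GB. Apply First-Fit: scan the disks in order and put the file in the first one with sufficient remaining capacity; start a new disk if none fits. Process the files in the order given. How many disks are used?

206 GB → disk 1 (remaining 294 GB)
183 GB → disk 1 (remaining 111 GB)
210 GB → disk 2 (remaining 290 GB)
178 GB → disk 2 (remaining 112 GB)
209 GB → disk 3 (remaining 291 GB)
191 GB → disk 3 (remaining 100 GB)
184 GB → disk 4 (remaining 316 GB)
195 GB → disk 4 (remaining 121 GB)

4 disks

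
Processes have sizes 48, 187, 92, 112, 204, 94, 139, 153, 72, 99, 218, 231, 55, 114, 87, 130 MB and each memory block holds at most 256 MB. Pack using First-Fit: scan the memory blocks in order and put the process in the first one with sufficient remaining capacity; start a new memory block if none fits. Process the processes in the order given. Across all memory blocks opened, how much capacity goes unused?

269

Put 48 MB in memory block 1; 208 MB remain.
Put 187 MB in memory block 1; 21 MB remain.
Put 92 MB in memory block 2; 164 MB remain.
Put 112 MB in memory block 2; 52 MB remain.
Put 204 MB in memory block 3; 52 MB remain.
Put 94 MB in memory block 4; 162 MB remain.
Put 139 MB in memory block 4; 23 MB remain.
Put 153 MB in memory block 5; 103 MB remain.
Put 72 MB in memory block 5; 31 MB remain.
Put 99 MB in memory block 6; 157 MB remain.
Put 218 MB in memory block 7; 38 MB remain.
Put 231 MB in memory block 8; 25 MB remain.
Put 55 MB in memory block 6; 102 MB remain.
Put 114 MB in memory block 9; 142 MB remain.
Put 87 MB in memory block 6; 15 MB remain.
Put 130 MB in memory block 9; 12 MB remain.
9 memory blocks × 256 MB = 2304 MB; used 2035 MB; unused 269 MB.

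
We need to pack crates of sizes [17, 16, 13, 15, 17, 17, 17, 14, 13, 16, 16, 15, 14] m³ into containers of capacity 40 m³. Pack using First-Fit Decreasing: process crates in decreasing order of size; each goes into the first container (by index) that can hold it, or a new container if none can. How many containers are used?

6 containers

Sorted descending: 17, 17, 17, 17, 16, 16, 16, 15, 15, 14, 14, 13, 13.
Put 17 m³ in container 1; 23 m³ remain.
Put 17 m³ in container 1; 6 m³ remain.
Put 17 m³ in container 2; 23 m³ remain.
Put 17 m³ in container 2; 6 m³ remain.
Put 16 m³ in container 3; 24 m³ remain.
Put 16 m³ in container 3; 8 m³ remain.
Put 16 m³ in container 4; 24 m³ remain.
Put 15 m³ in container 4; 9 m³ remain.
Put 15 m³ in container 5; 25 m³ remain.
Put 14 m³ in container 5; 11 m³ remain.
Put 14 m³ in container 6; 26 m³ remain.
Put 13 m³ in container 6; 13 m³ remain.
Put 13 m³ in container 6; 0 m³ remain.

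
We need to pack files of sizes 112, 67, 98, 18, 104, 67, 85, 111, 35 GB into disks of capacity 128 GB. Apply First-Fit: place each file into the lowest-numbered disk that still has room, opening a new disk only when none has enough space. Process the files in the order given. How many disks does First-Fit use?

7 disks

disk 1: place 112 GB, 16 GB left
disk 2: place 67 GB, 61 GB left
disk 3: place 98 GB, 30 GB left
disk 2: place 18 GB, 43 GB left
disk 4: place 104 GB, 24 GB left
disk 5: place 67 GB, 61 GB left
disk 6: place 85 GB, 43 GB left
disk 7: place 111 GB, 17 GB left
disk 2: place 35 GB, 8 GB left
Final disks: [112] [67,18,35] [98] [104] [67] [85] [111].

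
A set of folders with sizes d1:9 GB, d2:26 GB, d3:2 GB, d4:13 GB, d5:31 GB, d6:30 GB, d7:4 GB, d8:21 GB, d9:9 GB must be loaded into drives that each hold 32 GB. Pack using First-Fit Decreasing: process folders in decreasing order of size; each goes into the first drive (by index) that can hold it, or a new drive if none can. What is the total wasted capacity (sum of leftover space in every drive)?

15

Sorted descending: 31, 30, 26, 21, 13, 9, 9, 4, 2.
Put 31 GB in drive 1; 1 GB remain.
Put 30 GB in drive 2; 2 GB remain.
Put 26 GB in drive 3; 6 GB remain.
Put 21 GB in drive 4; 11 GB remain.
Put 13 GB in drive 5; 19 GB remain.
Put 9 GB in drive 4; 2 GB remain.
Put 9 GB in drive 5; 10 GB remain.
Put 4 GB in drive 3; 2 GB remain.
Put 2 GB in drive 2; 0 GB remain.
5 drives × 32 GB = 160 GB; used 145 GB; unused 15 GB.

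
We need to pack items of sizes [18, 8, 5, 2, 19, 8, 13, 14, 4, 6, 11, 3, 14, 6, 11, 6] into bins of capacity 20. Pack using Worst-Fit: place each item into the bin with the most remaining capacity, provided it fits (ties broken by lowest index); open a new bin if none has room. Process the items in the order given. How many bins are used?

9

18 → bin 1 (remaining 2)
8 → bin 2 (remaining 12)
5 → bin 2 (remaining 7)
2 → bin 2 (remaining 5)
19 → bin 3 (remaining 1)
8 → bin 4 (remaining 12)
13 → bin 5 (remaining 7)
14 → bin 6 (remaining 6)
4 → bin 4 (remaining 8)
6 → bin 4 (remaining 2)
11 → bin 7 (remaining 9)
3 → bin 7 (remaining 6)
14 → bin 8 (remaining 6)
6 → bin 5 (remaining 1)
11 → bin 9 (remaining 9)
6 → bin 9 (remaining 3)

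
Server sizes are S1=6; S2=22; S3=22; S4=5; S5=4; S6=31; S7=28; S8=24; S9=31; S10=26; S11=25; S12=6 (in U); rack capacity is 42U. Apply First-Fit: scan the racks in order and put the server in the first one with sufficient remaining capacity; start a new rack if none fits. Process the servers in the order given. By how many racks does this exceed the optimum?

First-Fit: [6,22,5,4] [22,6] [31] [28] [24] [31] [26] [25] → 8 racks.
8 servers exceed 21U (half the capacity), and no two of those can share a rack, so at least 8 racks are needed.
So 8 is already optimal.

0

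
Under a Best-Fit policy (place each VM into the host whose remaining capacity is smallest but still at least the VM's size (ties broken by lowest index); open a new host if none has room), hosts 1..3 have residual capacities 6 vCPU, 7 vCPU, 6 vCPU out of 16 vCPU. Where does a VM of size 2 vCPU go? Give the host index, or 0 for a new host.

1

Hosts with room: host 1 (6 vCPU), host 2 (7 vCPU), host 3 (6 vCPU).
Tightest fit is host 1 with 6 vCPU free.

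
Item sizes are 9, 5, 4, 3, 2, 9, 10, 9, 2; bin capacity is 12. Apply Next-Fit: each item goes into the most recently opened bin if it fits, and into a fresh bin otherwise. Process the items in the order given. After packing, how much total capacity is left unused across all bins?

7

Put 9 in bin 1; 3 remain.
Put 5 in bin 2; 7 remain.
Put 4 in bin 2; 3 remain.
Put 3 in bin 2; 0 remain.
Put 2 in bin 3; 10 remain.
Put 9 in bin 3; 1 remain.
Put 10 in bin 4; 2 remain.
Put 9 in bin 5; 3 remain.
Put 2 in bin 5; 1 remain.
5 bins × 12 = 60; used 53; unused 7.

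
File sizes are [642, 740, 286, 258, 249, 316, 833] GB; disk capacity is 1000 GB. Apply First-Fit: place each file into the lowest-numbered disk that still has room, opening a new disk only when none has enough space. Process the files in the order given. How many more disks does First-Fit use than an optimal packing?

First-Fit: [642,286] [740,258] [249,316] [833] → 4 disks.
Total size 3324 GB; any packing needs at least ⌈3324/1000⌉ = 4 disks.
So 4 is already optimal.

0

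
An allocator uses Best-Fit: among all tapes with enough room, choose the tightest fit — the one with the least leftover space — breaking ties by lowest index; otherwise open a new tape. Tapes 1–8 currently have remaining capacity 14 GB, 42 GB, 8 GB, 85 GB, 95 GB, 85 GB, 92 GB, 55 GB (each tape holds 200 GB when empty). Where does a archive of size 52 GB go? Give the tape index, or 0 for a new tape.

8

Tapes with room: tape 4 (85 GB), tape 5 (95 GB), tape 6 (85 GB), tape 7 (92 GB), tape 8 (55 GB).
Tightest fit is tape 8 with 55 GB free.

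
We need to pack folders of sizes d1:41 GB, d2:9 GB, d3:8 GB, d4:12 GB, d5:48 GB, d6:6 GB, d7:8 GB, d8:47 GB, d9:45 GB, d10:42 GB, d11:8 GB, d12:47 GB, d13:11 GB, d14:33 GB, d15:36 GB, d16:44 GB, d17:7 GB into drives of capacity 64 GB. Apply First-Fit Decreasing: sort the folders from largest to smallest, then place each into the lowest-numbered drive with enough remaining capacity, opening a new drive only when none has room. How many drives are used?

9 drives

Sorted descending: 48, 47, 47, 45, 44, 42, 41, 36, 33, 12, 11, 9, 8, 8, 8, 7, 6.
drive 1: place 48 GB, 16 GB left
drive 2: place 47 GB, 17 GB left
drive 3: place 47 GB, 17 GB left
drive 4: place 45 GB, 19 GB left
drive 5: place 44 GB, 20 GB left
drive 6: place 42 GB, 22 GB left
drive 7: place 41 GB, 23 GB left
drive 8: place 36 GB, 28 GB left
drive 9: place 33 GB, 31 GB left
drive 1: place 12 GB, 4 GB left
drive 2: place 11 GB, 6 GB left
drive 3: place 9 GB, 8 GB left
drive 3: place 8 GB, 0 GB left
drive 4: place 8 GB, 11 GB left
drive 4: place 8 GB, 3 GB left
drive 5: place 7 GB, 13 GB left
drive 2: place 6 GB, 0 GB left
Final drives: [48,12] [47,11,6] [47,9,8] [45,8,8] [44,7] [42] [41] [36] [33].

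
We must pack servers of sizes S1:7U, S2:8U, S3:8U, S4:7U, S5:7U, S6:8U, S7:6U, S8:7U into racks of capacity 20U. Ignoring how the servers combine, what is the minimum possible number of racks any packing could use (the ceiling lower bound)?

3

Total size = 7 + 8 + 8 + 7 + 7 + 8 + 6 + 7 = 58U.
⌈58 / 20⌉ = 3.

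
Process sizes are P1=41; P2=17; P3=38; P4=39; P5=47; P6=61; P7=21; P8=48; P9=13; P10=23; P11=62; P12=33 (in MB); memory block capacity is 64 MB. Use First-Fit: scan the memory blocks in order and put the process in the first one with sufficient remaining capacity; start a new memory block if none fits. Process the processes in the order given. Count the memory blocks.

8 memory blocks

memory block 1: place P1 (41 MB), 23 MB left
memory block 1: place P2 (17 MB), 6 MB left
memory block 2: place P3 (38 MB), 26 MB left
memory block 3: place P4 (39 MB), 25 MB left
memory block 4: place P5 (47 MB), 17 MB left
memory block 5: place P6 (61 MB), 3 MB left
memory block 2: place P7 (21 MB), 5 MB left
memory block 6: place P8 (48 MB), 16 MB left
memory block 3: place P9 (13 MB), 12 MB left
memory block 7: place P10 (23 MB), 41 MB left
memory block 8: place P11 (62 MB), 2 MB left
memory block 7: place P12 (33 MB), 8 MB left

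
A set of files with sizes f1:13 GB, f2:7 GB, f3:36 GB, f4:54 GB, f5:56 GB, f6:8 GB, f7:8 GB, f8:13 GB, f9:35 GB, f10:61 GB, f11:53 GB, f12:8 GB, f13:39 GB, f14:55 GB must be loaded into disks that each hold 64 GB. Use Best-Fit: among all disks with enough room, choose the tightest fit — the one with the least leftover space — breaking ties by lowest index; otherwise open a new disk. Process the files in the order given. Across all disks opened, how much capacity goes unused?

disk 1: place f1 (13 GB), 51 GB left
disk 1: place f2 (7 GB), 44 GB left
disk 1: place f3 (36 GB), 8 GB left
disk 2: place f4 (54 GB), 10 GB left
disk 3: place f5 (56 GB), 8 GB left
disk 1: place f6 (8 GB), 0 GB left
disk 3: place f7 (8 GB), 0 GB left
disk 4: place f8 (13 GB), 51 GB left
disk 4: place f9 (35 GB), 16 GB left
disk 5: place f10 (61 GB), 3 GB left
disk 6: place f11 (53 GB), 11 GB left
disk 2: place f12 (8 GB), 2 GB left
disk 7: place f13 (39 GB), 25 GB left
disk 8: place f14 (55 GB), 9 GB left
8 disks × 64 GB = 512 GB; used 446 GB; unused 66 GB.

66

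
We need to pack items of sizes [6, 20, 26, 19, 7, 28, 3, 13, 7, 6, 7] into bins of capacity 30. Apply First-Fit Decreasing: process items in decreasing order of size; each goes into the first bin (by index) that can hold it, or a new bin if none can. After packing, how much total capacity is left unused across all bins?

38

Sorted descending: 28, 26, 20, 19, 13, 7, 7, 7, 6, 6, 3.
Put 28 in bin 1; 2 remain.
Put 26 in bin 2; 4 remain.
Put 20 in bin 3; 10 remain.
Put 19 in bin 4; 11 remain.
Put 13 in bin 5; 17 remain.
Put 7 in bin 3; 3 remain.
Put 7 in bin 4; 4 remain.
Put 7 in bin 5; 10 remain.
Put 6 in bin 5; 4 remain.
Put 6 in bin 6; 24 remain.
Put 3 in bin 2; 1 remain.
6 bins × 30 = 180; used 142; unused 38.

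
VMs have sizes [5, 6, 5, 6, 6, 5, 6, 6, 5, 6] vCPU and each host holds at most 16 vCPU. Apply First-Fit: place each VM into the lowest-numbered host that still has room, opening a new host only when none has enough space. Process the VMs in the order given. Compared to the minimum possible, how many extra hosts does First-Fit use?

0

First-Fit: [5,6,5] [6,6] [5,6,5] [6,6] → 4 hosts.
Total size 56 vCPU; any packing needs at least ⌈56/16⌉ = 4 hosts.
So 4 is already optimal.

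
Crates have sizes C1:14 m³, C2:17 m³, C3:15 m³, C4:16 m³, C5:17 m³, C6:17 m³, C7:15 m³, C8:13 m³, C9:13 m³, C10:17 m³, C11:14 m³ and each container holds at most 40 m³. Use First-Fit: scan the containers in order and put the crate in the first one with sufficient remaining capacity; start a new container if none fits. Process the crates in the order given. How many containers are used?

6 containers

Put C1 (14 m³) in container 1; 26 m³ remain.
Put C2 (17 m³) in container 1; 9 m³ remain.
Put C3 (15 m³) in container 2; 25 m³ remain.
Put C4 (16 m³) in container 2; 9 m³ remain.
Put C5 (17 m³) in container 3; 23 m³ remain.
Put C6 (17 m³) in container 3; 6 m³ remain.
Put C7 (15 m³) in container 4; 25 m³ remain.
Put C8 (13 m³) in container 4; 12 m³ remain.
Put C9 (13 m³) in container 5; 27 m³ remain.
Put C10 (17 m³) in container 5; 10 m³ remain.
Put C11 (14 m³) in container 6; 26 m³ remain.
Final containers: [14,17] [15,16] [17,17] [15,13] [13,17] [14].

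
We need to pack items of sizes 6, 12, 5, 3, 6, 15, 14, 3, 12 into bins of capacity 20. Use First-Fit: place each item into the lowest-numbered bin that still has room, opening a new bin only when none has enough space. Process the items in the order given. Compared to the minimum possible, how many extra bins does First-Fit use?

1

First-Fit: [6,12] [5,3,6,3] [15] [14] [12] → 5 bins.
Total size 76; any packing needs at least ⌈76/20⌉ = 4 bins.
An optimal packing achieves that bound: [15,5] [14,6] [12,6] [12,3,3] → 4 bins.
Excess: 5 − 4 = 1.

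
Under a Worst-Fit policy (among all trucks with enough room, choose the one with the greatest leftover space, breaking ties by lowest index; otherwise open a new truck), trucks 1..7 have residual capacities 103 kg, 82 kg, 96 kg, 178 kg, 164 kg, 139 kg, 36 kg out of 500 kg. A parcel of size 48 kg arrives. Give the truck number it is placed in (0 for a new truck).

4

Trucks with room: truck 1 (103 kg), truck 2 (82 kg), truck 3 (96 kg), truck 4 (178 kg), truck 5 (164 kg), truck 6 (139 kg).
Most room is truck 4 with 178 kg free.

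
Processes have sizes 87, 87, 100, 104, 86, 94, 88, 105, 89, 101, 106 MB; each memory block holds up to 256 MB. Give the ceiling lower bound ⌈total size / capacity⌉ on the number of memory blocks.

5

Total size = 87 + 87 + 100 + 104 + 86 + 94 + 88 + 105 + 89 + 101 + 106 = 1047 MB.
⌈1047 / 256⌉ = 5.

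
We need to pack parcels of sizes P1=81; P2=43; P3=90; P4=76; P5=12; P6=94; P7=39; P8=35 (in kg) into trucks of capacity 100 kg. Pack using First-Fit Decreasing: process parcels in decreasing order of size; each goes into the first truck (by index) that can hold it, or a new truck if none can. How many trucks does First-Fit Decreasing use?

Sorted descending: 94, 90, 81, 76, 43, 39, 35, 12.
Put 94 kg in truck 1; 6 kg remain.
Put 90 kg in truck 2; 10 kg remain.
Put 81 kg in truck 3; 19 kg remain.
Put 76 kg in truck 4; 24 kg remain.
Put 43 kg in truck 5; 57 kg remain.
Put 39 kg in truck 5; 18 kg remain.
Put 35 kg in truck 6; 65 kg remain.
Put 12 kg in truck 3; 7 kg remain.
Final trucks: [94] [90] [81,12] [76] [43,39] [35].

6 trucks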